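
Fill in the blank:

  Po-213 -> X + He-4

Pb-209

Conserve mass number: 213 = A + 4, so A = 209.
Conserve atomic number: 84 = Z + 2, so Z = 82.
Z = 82 is lead, so the species is Pb-209.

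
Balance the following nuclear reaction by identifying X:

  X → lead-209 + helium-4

Conserve mass number: A = 209 + 4, so A = 213.
Conserve atomic number: Z = 82 + 2, so Z = 84.
Z = 84 is polonium, so the species is polonium-213.

Po-213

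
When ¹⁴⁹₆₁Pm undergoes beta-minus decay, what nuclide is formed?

Beta-minus decay: mass number changes by +0, atomic number by +1.
A: 149 = 149; Z: 61 + 1 = 62.
Z = 62 is samarium, so the daughter is ¹⁴⁹₆₂Sm.

Sm-149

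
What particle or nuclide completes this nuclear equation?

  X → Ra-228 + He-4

Th-232

Conserve mass number: A = 228 + 4, so A = 232.
Conserve atomic number: Z = 88 + 2, so Z = 90.
Z = 90 is thorium, so the species is Th-232.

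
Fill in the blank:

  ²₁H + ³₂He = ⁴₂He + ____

Conserve mass number: 2 + 3 = 4 + A, so A = 1.
Conserve atomic number: 1 + 2 = 2 + Z, so Z = 1.
A = 1 and Z = 1 is ¹₁H — a proton.

proton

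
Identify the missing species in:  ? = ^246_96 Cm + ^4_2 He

Cf-250

Conserve mass number: A = 246 + 4, so A = 250.
Conserve atomic number: Z = 96 + 2, so Z = 98.
Z = 98 is californium, so the species is ^250_98 Cf.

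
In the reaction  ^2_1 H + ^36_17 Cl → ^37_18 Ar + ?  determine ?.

Conserve mass number: 2 + 36 = 37 + A, so A = 1.
Conserve atomic number: 1 + 17 = 18 + Z, so Z = 0.
A = 1 and Z = 0 is ^1_0 n — a neutron.

neutron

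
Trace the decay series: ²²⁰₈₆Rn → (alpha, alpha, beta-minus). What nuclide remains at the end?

Bi-212

Start: (A, Z) = (220, 86).
After α: (216, 84).
After α: (212, 82).
After β⁻: (212, 83).
Z = 83 is bismuth.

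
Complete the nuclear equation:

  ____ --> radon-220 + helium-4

Ra-224

Conserve mass number: A = 220 + 4, so A = 224.
Conserve atomic number: Z = 86 + 2, so Z = 88.
Z = 88 is radium, so the species is radium-224.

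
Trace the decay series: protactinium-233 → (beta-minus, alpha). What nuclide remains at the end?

Start: (A, Z) = (233, 91).
After β⁻: (233, 92).
After α: (229, 90).
Z = 90 is thorium.

Th-229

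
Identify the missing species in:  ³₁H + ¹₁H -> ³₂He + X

Conserve mass number: 3 + 1 = 3 + A, so A = 1.
Conserve atomic number: 1 + 1 = 2 + Z, so Z = 0.
A = 1 and Z = 0 is ¹₀n — a neutron.

neutron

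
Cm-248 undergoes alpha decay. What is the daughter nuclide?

Alpha decay: mass number changes by -4, atomic number by -2.
A: 248 − 4 = 244; Z: 96 − 2 = 94.
Z = 94 is plutonium, so the daughter is Pu-244.

Pu-244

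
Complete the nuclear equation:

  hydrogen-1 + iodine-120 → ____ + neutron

Conserve mass number: 1 + 120 = A + 1, so A = 120.
Conserve atomic number: 1 + 53 = Z + 0, so Z = 54.
Z = 54 is xenon, so the species is xenon-120.

Xe-120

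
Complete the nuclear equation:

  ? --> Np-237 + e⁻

U-237

Conserve mass number: A = 237 + 0, so A = 237.
Conserve atomic number: Z = 93 − 1, so Z = 92.
Z = 92 is uranium, so the species is U-237.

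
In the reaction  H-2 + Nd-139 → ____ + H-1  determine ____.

Conserve mass number: 2 + 139 = A + 1, so A = 140.
Conserve atomic number: 1 + 60 = Z + 1, so Z = 60.
Z = 60 is neodymium, so the species is Nd-140.

Nd-140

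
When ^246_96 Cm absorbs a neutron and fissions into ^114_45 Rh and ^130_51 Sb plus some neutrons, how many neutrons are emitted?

Conserve mass number: 247 = 114 + 130 + k, so k = 247 − 244 = 3.
Check atomic number: 96 = 45 + 51 + 0 = 96. ✓

3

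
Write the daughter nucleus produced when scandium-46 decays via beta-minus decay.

Beta-minus decay: mass number changes by +0, atomic number by +1.
A: 46 = 46; Z: 21 + 1 = 22.
Z = 22 is titanium, so the daughter is titanium-46.

Ti-46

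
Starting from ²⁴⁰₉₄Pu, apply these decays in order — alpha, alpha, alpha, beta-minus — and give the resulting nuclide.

Start: (A, Z) = (240, 94).
After α: (236, 92).
After α: (232, 90).
After α: (228, 88).
After β⁻: (228, 89).
Z = 89 is actinium.

Ac-228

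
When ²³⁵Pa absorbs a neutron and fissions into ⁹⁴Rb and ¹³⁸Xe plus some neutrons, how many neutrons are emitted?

4

Conserve mass number: 236 = 94 + 138 + k, so k = 236 − 232 = 4.
Check atomic number: 91 = 37 + 54 + 0 = 91. ✓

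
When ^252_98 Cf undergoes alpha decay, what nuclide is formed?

Alpha decay: mass number changes by -4, atomic number by -2.
A: 252 − 4 = 248; Z: 98 − 2 = 96.
Z = 96 is curium, so the daughter is ^248_96 Cm.

Cm-248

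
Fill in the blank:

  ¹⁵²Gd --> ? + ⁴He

Conserve mass number: 152 = A + 4, so A = 148.
Conserve atomic number: 64 = Z + 2, so Z = 62.
Z = 62 is samarium, so the species is ¹⁴⁸Sm.

Sm-148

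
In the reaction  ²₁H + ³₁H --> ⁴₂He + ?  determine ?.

Conserve mass number: 2 + 3 = 4 + A, so A = 1.
Conserve atomic number: 1 + 1 = 2 + Z, so Z = 0.
A = 1 and Z = 0 is ¹₀n — a neutron.

neutron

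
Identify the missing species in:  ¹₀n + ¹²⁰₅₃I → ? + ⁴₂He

Sb-117

Conserve mass number: 1 + 120 = A + 4, so A = 117.
Conserve atomic number: 0 + 53 = Z + 2, so Z = 51.
Z = 51 is antimony, so the species is ¹¹⁷₅₁Sb.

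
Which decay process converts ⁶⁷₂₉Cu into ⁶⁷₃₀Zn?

beta-minus decay

ΔA = 67 − 67 = 0; ΔZ = 30 − 29 = +1.
A is unchanged and Z rises by 1 — a neutron has become a proton (β⁻ decay).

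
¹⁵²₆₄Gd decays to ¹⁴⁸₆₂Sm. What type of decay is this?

ΔA = 148 − 152 = -4; ΔZ = 62 − 64 = -2.
A drops by 4 and Z drops by 2 — the signature of alpha emission.

alpha decay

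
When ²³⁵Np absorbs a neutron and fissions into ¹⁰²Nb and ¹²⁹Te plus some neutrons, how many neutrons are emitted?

5

Conserve mass number: 236 = 102 + 129 + k, so k = 236 − 231 = 5.
Check atomic number: 93 = 41 + 52 + 0 = 93. ✓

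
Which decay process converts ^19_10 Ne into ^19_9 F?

beta-plus decay or electron capture

ΔA = 19 − 19 = 0; ΔZ = 9 − 10 = -1.
A is unchanged and Z drops by 1 — a proton has become a neutron (β⁺ emission or electron capture).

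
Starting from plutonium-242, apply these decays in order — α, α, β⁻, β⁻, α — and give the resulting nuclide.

Start: (A, Z) = (242, 94).
After α: (238, 92).
After α: (234, 90).
After β⁻: (234, 91).
After β⁻: (234, 92).
After α: (230, 90).
Z = 90 is thorium.

Th-230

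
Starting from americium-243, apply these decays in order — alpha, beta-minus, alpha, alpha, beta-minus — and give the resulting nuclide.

Start: (A, Z) = (243, 95).
After α: (239, 93).
After β⁻: (239, 94).
After α: (235, 92).
After α: (231, 90).
After β⁻: (231, 91).
Z = 91 is protactinium.

Pa-231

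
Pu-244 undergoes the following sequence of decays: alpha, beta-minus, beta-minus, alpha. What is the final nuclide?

U-236

Start: (A, Z) = (244, 94).
After α: (240, 92).
After β⁻: (240, 93).
After β⁻: (240, 94).
After α: (236, 92).
Z = 92 is uranium.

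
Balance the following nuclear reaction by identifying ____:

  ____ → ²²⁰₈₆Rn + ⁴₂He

Ra-224

Conserve mass number: A = 220 + 4, so A = 224.
Conserve atomic number: Z = 86 + 2, so Z = 88.
Z = 88 is radium, so the species is ²²⁴₈₈Ra.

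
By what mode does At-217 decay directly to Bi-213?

alpha decay

ΔA = 213 − 217 = -4; ΔZ = 83 − 85 = -2.
A drops by 4 and Z drops by 2 — the signature of alpha emission.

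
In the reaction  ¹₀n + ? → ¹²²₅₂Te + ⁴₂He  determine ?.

Conserve mass number: 1 + A = 122 + 4, so A = 125.
Conserve atomic number: 0 + Z = 52 + 2, so Z = 54.
Z = 54 is xenon, so the species is ¹²⁵₅₄Xe.

Xe-125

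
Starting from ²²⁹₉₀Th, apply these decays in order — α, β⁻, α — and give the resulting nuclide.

Start: (A, Z) = (229, 90).
After α: (225, 88).
After β⁻: (225, 89).
After α: (221, 87).
Z = 87 is francium.

Fr-221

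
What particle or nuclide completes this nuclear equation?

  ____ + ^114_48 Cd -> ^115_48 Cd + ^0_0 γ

neutron

Conserve mass number: A + 114 = 115 + 0, so A = 1.
Conserve atomic number: Z + 48 = 48 + 0, so Z = 0.
A = 1 and Z = 0 is ^1_0 n — a neutron.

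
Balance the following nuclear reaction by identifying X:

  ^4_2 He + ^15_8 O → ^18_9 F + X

Conserve mass number: 4 + 15 = 18 + A, so A = 1.
Conserve atomic number: 2 + 8 = 9 + Z, so Z = 1.
A = 1 and Z = 1 is ^1_1 H — a proton.

proton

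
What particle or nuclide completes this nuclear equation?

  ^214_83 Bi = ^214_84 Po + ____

Conserve mass number: 214 = 214 + A, so A = 0.
Conserve atomic number: 83 = 84 + Z, so Z = -1.
A = 0 and Z = -1 is ^0_-1 e — a beta-minus particle.

beta-minus particle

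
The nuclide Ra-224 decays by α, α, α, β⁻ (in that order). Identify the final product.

Start: (A, Z) = (224, 88).
After α: (220, 86).
After α: (216, 84).
After α: (212, 82).
After β⁻: (212, 83).
Z = 83 is bismuth.

Bi-212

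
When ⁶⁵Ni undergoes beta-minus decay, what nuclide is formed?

Cu-65

Beta-minus decay: mass number changes by +0, atomic number by +1.
A: 65 = 65; Z: 28 + 1 = 29.
Z = 29 is copper, so the daughter is ⁶⁵Cu.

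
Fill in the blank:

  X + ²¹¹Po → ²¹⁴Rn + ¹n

Conserve mass number: A + 211 = 214 + 1, so A = 4.
Conserve atomic number: Z + 84 = 86 + 0, so Z = 2.
A = 4 and Z = 2 is ⁴He — an alpha particle.

alpha particle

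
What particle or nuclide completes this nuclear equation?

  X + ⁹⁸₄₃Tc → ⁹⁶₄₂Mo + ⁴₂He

Conserve mass number: A + 98 = 96 + 4, so A = 2.
Conserve atomic number: Z + 43 = 42 + 2, so Z = 1.
A = 2 and Z = 1 is ²₁H — a deuteron.

deuteron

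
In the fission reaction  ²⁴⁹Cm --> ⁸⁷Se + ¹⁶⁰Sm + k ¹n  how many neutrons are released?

Conserve mass number: 249 = 87 + 160 + k, so k = 249 − 247 = 2.
Check atomic number: 96 = 34 + 62 + 0 = 96. ✓

2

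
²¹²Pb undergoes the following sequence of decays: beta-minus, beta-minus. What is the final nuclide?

Po-212

Start: (A, Z) = (212, 82).
After β⁻: (212, 83).
After β⁻: (212, 84).
Z = 84 is polonium.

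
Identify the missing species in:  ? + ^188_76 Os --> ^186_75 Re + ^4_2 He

deuteron

Conserve mass number: A + 188 = 186 + 4, so A = 2.
Conserve atomic number: Z + 76 = 75 + 2, so Z = 1.
A = 2 and Z = 1 is ^2_1 H — a deuteron.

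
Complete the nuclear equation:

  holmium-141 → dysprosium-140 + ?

proton

Conserve mass number: 141 = 140 + A, so A = 1.
Conserve atomic number: 67 = 66 + Z, so Z = 1.
A = 1 and Z = 1 is hydrogen-1 — a proton.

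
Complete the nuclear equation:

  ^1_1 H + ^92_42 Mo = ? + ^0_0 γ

Conserve mass number: 1 + 92 = A + 0, so A = 93.
Conserve atomic number: 1 + 42 = Z + 0, so Z = 43.
Z = 43 is technetium, so the species is ^93_43 Tc.

Tc-93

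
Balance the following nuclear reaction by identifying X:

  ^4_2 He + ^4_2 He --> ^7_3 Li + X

proton

Conserve mass number: 4 + 4 = 7 + A, so A = 1.
Conserve atomic number: 2 + 2 = 3 + Z, so Z = 1.
A = 1 and Z = 1 is ^1_1 H — a proton.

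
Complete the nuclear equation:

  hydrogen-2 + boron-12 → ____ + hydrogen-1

Conserve mass number: 2 + 12 = A + 1, so A = 13.
Conserve atomic number: 1 + 5 = Z + 1, so Z = 5.
Z = 5 is boron, so the species is boron-13.

B-13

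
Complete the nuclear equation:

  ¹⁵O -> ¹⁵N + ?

positron

Conserve mass number: 15 = 15 + A, so A = 0.
Conserve atomic number: 8 = 7 + Z, so Z = 1.
A = 0 and Z = 1 is e⁺ — a positron.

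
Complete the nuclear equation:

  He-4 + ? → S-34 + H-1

Conserve mass number: 4 + A = 34 + 1, so A = 31.
Conserve atomic number: 2 + Z = 16 + 1, so Z = 15.
Z = 15 is phosphorus, so the species is P-31.

P-31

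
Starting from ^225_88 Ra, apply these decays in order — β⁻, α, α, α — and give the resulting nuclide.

Start: (A, Z) = (225, 88).
After β⁻: (225, 89).
After α: (221, 87).
After α: (217, 85).
After α: (213, 83).
Z = 83 is bismuth.

Bi-213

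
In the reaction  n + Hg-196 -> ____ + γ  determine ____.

Hg-197

Conserve mass number: 1 + 196 = A + 0, so A = 197.
Conserve atomic number: 0 + 80 = Z + 0, so Z = 80.
Z = 80 is mercury, so the species is Hg-197.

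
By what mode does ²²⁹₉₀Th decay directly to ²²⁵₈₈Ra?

alpha decay

ΔA = 225 − 229 = -4; ΔZ = 88 − 90 = -2.
A drops by 4 and Z drops by 2 — the signature of alpha emission.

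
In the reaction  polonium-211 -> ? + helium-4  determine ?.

Conserve mass number: 211 = A + 4, so A = 207.
Conserve atomic number: 84 = Z + 2, so Z = 82.
Z = 82 is lead, so the species is lead-207.

Pb-207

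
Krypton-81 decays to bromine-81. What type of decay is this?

ΔA = 81 − 81 = 0; ΔZ = 35 − 36 = -1.
A is unchanged and Z drops by 1 — a proton has become a neutron (β⁺ emission or electron capture).

beta-plus decay or electron capture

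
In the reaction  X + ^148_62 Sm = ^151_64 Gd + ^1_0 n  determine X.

alpha particle

Conserve mass number: A + 148 = 151 + 1, so A = 4.
Conserve atomic number: Z + 62 = 64 + 0, so Z = 2.
A = 4 and Z = 2 is ^4_2 He — an alpha particle.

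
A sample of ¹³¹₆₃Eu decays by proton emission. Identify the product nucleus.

Proton emission: mass number changes by -1, atomic number by -1.
A: 131 − 1 = 130; Z: 63 − 1 = 62.
Z = 62 is samarium, so the daughter is ¹³⁰₆₂Sm.

Sm-130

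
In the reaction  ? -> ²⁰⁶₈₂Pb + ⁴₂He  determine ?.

Conserve mass number: A = 206 + 4, so A = 210.
Conserve atomic number: Z = 82 + 2, so Z = 84.
Z = 84 is polonium, so the species is ²¹⁰₈₄Po.

Po-210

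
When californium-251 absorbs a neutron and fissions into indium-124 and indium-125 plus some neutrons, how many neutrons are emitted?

Conserve mass number: 252 = 124 + 125 + k, so k = 252 − 249 = 3.
Check atomic number: 98 = 49 + 49 + 0 = 98. ✓

3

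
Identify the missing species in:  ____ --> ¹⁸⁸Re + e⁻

W-188

Conserve mass number: A = 188 + 0, so A = 188.
Conserve atomic number: Z = 75 − 1, so Z = 74.
Z = 74 is tungsten, so the species is ¹⁸⁸W.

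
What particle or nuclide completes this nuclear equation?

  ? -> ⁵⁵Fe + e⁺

Co-55

Conserve mass number: A = 55 + 0, so A = 55.
Conserve atomic number: Z = 26 + 1, so Z = 27.
Z = 27 is cobalt, so the species is ⁵⁵Co.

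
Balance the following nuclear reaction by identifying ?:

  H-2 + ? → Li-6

Conserve mass number: 2 + A = 6, so A = 4.
Conserve atomic number: 1 + Z = 3, so Z = 2.
A = 4 and Z = 2 is He-4 — an alpha particle.

alpha particle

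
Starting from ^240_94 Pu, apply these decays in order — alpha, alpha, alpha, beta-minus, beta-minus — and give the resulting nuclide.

Start: (A, Z) = (240, 94).
After α: (236, 92).
After α: (232, 90).
After α: (228, 88).
After β⁻: (228, 89).
After β⁻: (228, 90).
Z = 90 is thorium.

Th-228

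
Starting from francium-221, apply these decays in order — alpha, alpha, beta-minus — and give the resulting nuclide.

Po-213

Start: (A, Z) = (221, 87).
After α: (217, 85).
After α: (213, 83).
After β⁻: (213, 84).
Z = 84 is polonium.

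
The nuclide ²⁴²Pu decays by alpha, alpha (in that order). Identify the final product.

Start: (A, Z) = (242, 94).
After α: (238, 92).
After α: (234, 90).
Z = 90 is thorium.

Th-234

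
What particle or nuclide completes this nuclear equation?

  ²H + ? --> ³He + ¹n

deuteron

Conserve mass number: 2 + A = 3 + 1, so A = 2.
Conserve atomic number: 1 + Z = 2 + 0, so Z = 1.
A = 2 and Z = 1 is ²H — a deuteron.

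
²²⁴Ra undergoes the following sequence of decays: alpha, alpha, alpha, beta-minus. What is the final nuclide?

Start: (A, Z) = (224, 88).
After α: (220, 86).
After α: (216, 84).
After α: (212, 82).
After β⁻: (212, 83).
Z = 83 is bismuth.

Bi-212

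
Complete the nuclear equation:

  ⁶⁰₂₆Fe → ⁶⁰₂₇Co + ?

Conserve mass number: 60 = 60 + A, so A = 0.
Conserve atomic number: 26 = 27 + Z, so Z = -1.
A = 0 and Z = -1 is ⁰₋₁e — a beta-minus particle.

beta-minus particle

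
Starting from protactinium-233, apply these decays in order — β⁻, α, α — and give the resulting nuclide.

Ra-225

Start: (A, Z) = (233, 91).
After β⁻: (233, 92).
After α: (229, 90).
After α: (225, 88).
Z = 88 is radium.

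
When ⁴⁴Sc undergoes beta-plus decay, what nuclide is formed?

Ca-44

Beta-plus decay: mass number changes by +0, atomic number by -1.
A: 44 = 44; Z: 21 − 1 = 20.
Z = 20 is calcium, so the daughter is ⁴⁴Ca.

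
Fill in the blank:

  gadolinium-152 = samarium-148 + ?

alpha particle

Conserve mass number: 152 = 148 + A, so A = 4.
Conserve atomic number: 64 = 62 + Z, so Z = 2.
A = 4 and Z = 2 is helium-4 — an alpha particle.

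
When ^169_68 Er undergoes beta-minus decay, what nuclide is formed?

Beta-minus decay: mass number changes by +0, atomic number by +1.
A: 169 = 169; Z: 68 + 1 = 69.
Z = 69 is thulium, so the daughter is ^169_69 Tm.

Tm-169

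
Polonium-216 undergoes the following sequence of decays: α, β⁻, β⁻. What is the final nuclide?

Po-212

Start: (A, Z) = (216, 84).
After α: (212, 82).
After β⁻: (212, 83).
After β⁻: (212, 84).
Z = 84 is polonium.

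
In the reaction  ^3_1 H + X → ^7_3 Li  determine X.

Conserve mass number: 3 + A = 7, so A = 4.
Conserve atomic number: 1 + Z = 3, so Z = 2.
A = 4 and Z = 2 is ^4_2 He — an alpha particle.

alpha particle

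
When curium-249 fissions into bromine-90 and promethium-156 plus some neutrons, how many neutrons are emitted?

Conserve mass number: 249 = 90 + 156 + k, so k = 249 − 246 = 3.
Check atomic number: 96 = 35 + 61 + 0 = 96. ✓

3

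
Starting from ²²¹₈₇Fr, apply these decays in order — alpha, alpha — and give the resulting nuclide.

Start: (A, Z) = (221, 87).
After α: (217, 85).
After α: (213, 83).
Z = 83 is bismuth.

Bi-213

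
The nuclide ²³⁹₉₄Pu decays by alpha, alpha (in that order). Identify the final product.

Start: (A, Z) = (239, 94).
After α: (235, 92).
After α: (231, 90).
Z = 90 is thorium.

Th-231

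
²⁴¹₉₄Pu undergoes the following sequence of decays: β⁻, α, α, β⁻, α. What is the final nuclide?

Th-229

Start: (A, Z) = (241, 94).
After β⁻: (241, 95).
After α: (237, 93).
After α: (233, 91).
After β⁻: (233, 92).
After α: (229, 90).
Z = 90 is thorium.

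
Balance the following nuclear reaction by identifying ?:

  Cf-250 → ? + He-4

Conserve mass number: 250 = A + 4, so A = 246.
Conserve atomic number: 98 = Z + 2, so Z = 96.
Z = 96 is curium, so the species is Cm-246.

Cm-246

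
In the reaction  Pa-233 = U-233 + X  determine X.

Conserve mass number: 233 = 233 + A, so A = 0.
Conserve atomic number: 91 = 92 + Z, so Z = -1.
A = 0 and Z = -1 is e⁻ — a beta-minus particle.

beta-minus particle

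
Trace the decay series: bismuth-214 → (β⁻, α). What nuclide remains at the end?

Pb-210

Start: (A, Z) = (214, 83).
After β⁻: (214, 84).
After α: (210, 82).
Z = 82 is lead.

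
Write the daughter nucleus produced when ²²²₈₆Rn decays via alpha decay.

Alpha decay: mass number changes by -4, atomic number by -2.
A: 222 − 4 = 218; Z: 86 − 2 = 84.
Z = 84 is polonium, so the daughter is ²¹⁸₈₄Po.

Po-218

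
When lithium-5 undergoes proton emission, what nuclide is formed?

Proton emission: mass number changes by -1, atomic number by -1.
A: 5 − 1 = 4; Z: 3 − 1 = 2.
Z = 2 is helium, so the daughter is helium-4.

He-4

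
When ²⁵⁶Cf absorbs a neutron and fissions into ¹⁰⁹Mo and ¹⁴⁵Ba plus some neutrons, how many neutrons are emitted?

3

Conserve mass number: 257 = 109 + 145 + k, so k = 257 − 254 = 3.
Check atomic number: 98 = 42 + 56 + 0 = 98. ✓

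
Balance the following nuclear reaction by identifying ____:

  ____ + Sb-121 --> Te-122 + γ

proton

Conserve mass number: A + 121 = 122 + 0, so A = 1.
Conserve atomic number: Z + 51 = 52 + 0, so Z = 1.
A = 1 and Z = 1 is H-1 — a proton.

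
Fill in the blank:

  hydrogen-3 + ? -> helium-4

proton

Conserve mass number: 3 + A = 4, so A = 1.
Conserve atomic number: 1 + Z = 2, so Z = 1.
A = 1 and Z = 1 is hydrogen-1 — a proton.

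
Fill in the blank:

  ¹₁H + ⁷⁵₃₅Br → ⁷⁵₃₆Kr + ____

neutron

Conserve mass number: 1 + 75 = 75 + A, so A = 1.
Conserve atomic number: 1 + 35 = 36 + Z, so Z = 0.
A = 1 and Z = 0 is ¹₀n — a neutron.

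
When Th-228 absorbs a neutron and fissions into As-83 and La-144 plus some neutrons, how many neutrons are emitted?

2

Conserve mass number: 229 = 83 + 144 + k, so k = 229 − 227 = 2.
Check atomic number: 90 = 33 + 57 + 0 = 90. ✓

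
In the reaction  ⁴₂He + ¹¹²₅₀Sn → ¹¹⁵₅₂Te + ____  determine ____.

Conserve mass number: 4 + 112 = 115 + A, so A = 1.
Conserve atomic number: 2 + 50 = 52 + Z, so Z = 0.
A = 1 and Z = 0 is ¹₀n — a neutron.

neutron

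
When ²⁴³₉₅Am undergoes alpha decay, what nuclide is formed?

Np-239

Alpha decay: mass number changes by -4, atomic number by -2.
A: 243 − 4 = 239; Z: 95 − 2 = 93.
Z = 93 is neptunium, so the daughter is ²³⁹₉₃Np.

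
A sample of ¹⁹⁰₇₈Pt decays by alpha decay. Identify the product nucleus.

Os-186

Alpha decay: mass number changes by -4, atomic number by -2.
A: 190 − 4 = 186; Z: 78 − 2 = 76.
Z = 76 is osmium, so the daughter is ¹⁸⁶₇₆Os.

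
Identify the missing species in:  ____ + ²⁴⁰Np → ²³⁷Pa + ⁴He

Conserve mass number: A + 240 = 237 + 4, so A = 1.
Conserve atomic number: Z + 93 = 91 + 2, so Z = 0.
A = 1 and Z = 0 is ¹n — a neutron.

neutron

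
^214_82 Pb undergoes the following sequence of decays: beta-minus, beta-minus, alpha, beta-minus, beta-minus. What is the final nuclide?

Po-210

Start: (A, Z) = (214, 82).
After β⁻: (214, 83).
After β⁻: (214, 84).
After α: (210, 82).
After β⁻: (210, 83).
After β⁻: (210, 84).
Z = 84 is polonium.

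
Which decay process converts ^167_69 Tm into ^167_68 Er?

beta-plus decay or electron capture

ΔA = 167 − 167 = 0; ΔZ = 68 − 69 = -1.
A is unchanged and Z drops by 1 — a proton has become a neutron (β⁺ emission or electron capture).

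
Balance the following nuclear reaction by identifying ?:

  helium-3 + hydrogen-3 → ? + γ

Li-6

Conserve mass number: 3 + 3 = A + 0, so A = 6.
Conserve atomic number: 2 + 1 = Z + 0, so Z = 3.
Z = 3 is lithium, so the species is lithium-6.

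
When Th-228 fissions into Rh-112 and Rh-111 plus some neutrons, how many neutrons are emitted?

Conserve mass number: 228 = 112 + 111 + k, so k = 228 − 223 = 5.
Check atomic number: 90 = 45 + 45 + 0 = 90. ✓

5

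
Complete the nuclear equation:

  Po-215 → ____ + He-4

Pb-211

Conserve mass number: 215 = A + 4, so A = 211.
Conserve atomic number: 84 = Z + 2, so Z = 82.
Z = 82 is lead, so the species is Pb-211.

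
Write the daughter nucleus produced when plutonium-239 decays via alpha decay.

U-235

Alpha decay: mass number changes by -4, atomic number by -2.
A: 239 − 4 = 235; Z: 94 − 2 = 92.
Z = 92 is uranium, so the daughter is uranium-235.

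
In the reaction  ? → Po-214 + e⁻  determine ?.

Bi-214

Conserve mass number: A = 214 + 0, so A = 214.
Conserve atomic number: Z = 84 − 1, so Z = 83.
Z = 83 is bismuth, so the species is Bi-214.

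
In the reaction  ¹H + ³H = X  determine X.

He-4

Conserve mass number: 1 + 3 = A, so A = 4.
Conserve atomic number: 1 + 1 = Z, so Z = 2.
A = 4 and Z = 2 is ⁴He — an alpha particle.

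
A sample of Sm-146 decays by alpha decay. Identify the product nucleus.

Nd-142

Alpha decay: mass number changes by -4, atomic number by -2.
A: 146 − 4 = 142; Z: 62 − 2 = 60.
Z = 60 is neodymium, so the daughter is Nd-142.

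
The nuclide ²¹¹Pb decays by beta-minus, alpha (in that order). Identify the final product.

Start: (A, Z) = (211, 82).
After β⁻: (211, 83).
After α: (207, 81).
Z = 81 is thallium.

Tl-207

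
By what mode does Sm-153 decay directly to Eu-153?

beta-minus decay

ΔA = 153 − 153 = 0; ΔZ = 63 − 62 = +1.
A is unchanged and Z rises by 1 — a neutron has become a proton (β⁻ decay).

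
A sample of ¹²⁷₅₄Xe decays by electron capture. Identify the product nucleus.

Electron capture: mass number changes by +0, atomic number by -1.
A: 127 = 127; Z: 54 − 1 = 53.
Z = 53 is iodine, so the daughter is ¹²⁷₅₃I.

I-127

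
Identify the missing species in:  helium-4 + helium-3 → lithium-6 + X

Conserve mass number: 4 + 3 = 6 + A, so A = 1.
Conserve atomic number: 2 + 2 = 3 + Z, so Z = 1.
A = 1 and Z = 1 is hydrogen-1 — a proton.

proton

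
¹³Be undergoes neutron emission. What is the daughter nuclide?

Neutron emission: mass number changes by -1, atomic number by +0.
A: 13 − 1 = 12; Z: 4 = 4.
Z = 4 is beryllium, so the daughter is ¹²Be.

Be-12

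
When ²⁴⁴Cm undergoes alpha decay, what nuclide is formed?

Pu-240

Alpha decay: mass number changes by -4, atomic number by -2.
A: 244 − 4 = 240; Z: 96 − 2 = 94.
Z = 94 is plutonium, so the daughter is ²⁴⁰Pu.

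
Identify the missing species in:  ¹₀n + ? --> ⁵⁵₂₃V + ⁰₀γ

Conserve mass number: 1 + A = 55 + 0, so A = 54.
Conserve atomic number: 0 + Z = 23 + 0, so Z = 23.
Z = 23 is vanadium, so the species is ⁵⁴₂₃V.

V-54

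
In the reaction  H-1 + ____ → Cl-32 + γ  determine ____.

S-31

Conserve mass number: 1 + A = 32 + 0, so A = 31.
Conserve atomic number: 1 + Z = 17 + 0, so Z = 16.
Z = 16 is sulfur, so the species is S-31.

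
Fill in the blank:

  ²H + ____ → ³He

proton

Conserve mass number: 2 + A = 3, so A = 1.
Conserve atomic number: 1 + Z = 2, so Z = 1.
A = 1 and Z = 1 is ¹H — a proton.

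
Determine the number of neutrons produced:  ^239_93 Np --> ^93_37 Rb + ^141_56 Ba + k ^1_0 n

5

Conserve mass number: 239 = 93 + 141 + k, so k = 239 − 234 = 5.
Check atomic number: 93 = 37 + 56 + 0 = 93. ✓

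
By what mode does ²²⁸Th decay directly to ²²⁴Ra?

ΔA = 224 − 228 = -4; ΔZ = 88 − 90 = -2.
A drops by 4 and Z drops by 2 — the signature of alpha emission.

alpha decay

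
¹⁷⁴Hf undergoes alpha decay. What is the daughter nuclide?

Alpha decay: mass number changes by -4, atomic number by -2.
A: 174 − 4 = 170; Z: 72 − 2 = 70.
Z = 70 is ytterbium, so the daughter is ¹⁷⁰Yb.

Yb-170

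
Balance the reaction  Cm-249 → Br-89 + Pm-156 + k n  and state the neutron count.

4

Conserve mass number: 249 = 89 + 156 + k, so k = 249 − 245 = 4.
Check atomic number: 96 = 35 + 61 + 0 = 96. ✓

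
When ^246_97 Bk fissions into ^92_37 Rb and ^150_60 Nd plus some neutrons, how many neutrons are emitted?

Conserve mass number: 246 = 92 + 150 + k, so k = 246 − 242 = 4.
Check atomic number: 97 = 37 + 60 + 0 = 97. ✓

4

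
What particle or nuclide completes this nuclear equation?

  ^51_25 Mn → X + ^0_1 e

Cr-51

Conserve mass number: 51 = A + 0, so A = 51.
Conserve atomic number: 25 = Z + 1, so Z = 24.
Z = 24 is chromium, so the species is ^51_24 Cr.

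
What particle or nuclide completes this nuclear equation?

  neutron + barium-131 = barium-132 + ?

gamma ray

Conserve mass number: 1 + 131 = 132 + A, so A = 0.
Conserve atomic number: 0 + 56 = 56 + Z, so Z = 0.
A = 0 and Z = 0 is γ — a gamma ray.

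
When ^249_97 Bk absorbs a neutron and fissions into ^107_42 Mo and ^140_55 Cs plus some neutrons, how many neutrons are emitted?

3

Conserve mass number: 250 = 107 + 140 + k, so k = 250 − 247 = 3.
Check atomic number: 97 = 42 + 55 + 0 = 97. ✓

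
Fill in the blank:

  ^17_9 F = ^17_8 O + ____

positron

Conserve mass number: 17 = 17 + A, so A = 0.
Conserve atomic number: 9 = 8 + Z, so Z = 1.
A = 0 and Z = 1 is ^0_1 e — a positron.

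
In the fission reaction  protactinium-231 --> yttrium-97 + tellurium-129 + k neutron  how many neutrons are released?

Conserve mass number: 231 = 97 + 129 + k, so k = 231 − 226 = 5.
Check atomic number: 91 = 39 + 52 + 0 = 91. ✓

5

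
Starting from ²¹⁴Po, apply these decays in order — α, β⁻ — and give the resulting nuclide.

Start: (A, Z) = (214, 84).
After α: (210, 82).
After β⁻: (210, 83).
Z = 83 is bismuth.

Bi-210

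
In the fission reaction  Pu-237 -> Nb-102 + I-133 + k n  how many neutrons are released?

2

Conserve mass number: 237 = 102 + 133 + k, so k = 237 − 235 = 2.
Check atomic number: 94 = 41 + 53 + 0 = 94. ✓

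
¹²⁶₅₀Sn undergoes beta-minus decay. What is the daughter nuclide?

Sb-126

Beta-minus decay: mass number changes by +0, atomic number by +1.
A: 126 = 126; Z: 50 + 1 = 51.
Z = 51 is antimony, so the daughter is ¹²⁶₅₁Sb.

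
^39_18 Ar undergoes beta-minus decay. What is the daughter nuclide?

Beta-minus decay: mass number changes by +0, atomic number by +1.
A: 39 = 39; Z: 18 + 1 = 19.
Z = 19 is potassium, so the daughter is ^39_19 K.

K-39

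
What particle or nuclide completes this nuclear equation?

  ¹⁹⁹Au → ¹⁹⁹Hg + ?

beta-minus particle

Conserve mass number: 199 = 199 + A, so A = 0.
Conserve atomic number: 79 = 80 + Z, so Z = -1.
A = 0 and Z = -1 is e⁻ — a beta-minus particle.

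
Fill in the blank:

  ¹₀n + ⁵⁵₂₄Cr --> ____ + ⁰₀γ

Cr-56

Conserve mass number: 1 + 55 = A + 0, so A = 56.
Conserve atomic number: 0 + 24 = Z + 0, so Z = 24.
Z = 24 is chromium, so the species is ⁵⁶₂₄Cr.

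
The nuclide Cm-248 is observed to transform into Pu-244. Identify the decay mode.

ΔA = 244 − 248 = -4; ΔZ = 94 − 96 = -2.
A drops by 4 and Z drops by 2 — the signature of alpha emission.

alpha decay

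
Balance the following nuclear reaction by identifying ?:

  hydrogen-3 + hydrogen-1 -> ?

He-4

Conserve mass number: 3 + 1 = A, so A = 4.
Conserve atomic number: 1 + 1 = Z, so Z = 2.
A = 4 and Z = 2 is helium-4 — an alpha particle.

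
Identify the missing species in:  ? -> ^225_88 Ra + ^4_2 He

Conserve mass number: A = 225 + 4, so A = 229.
Conserve atomic number: Z = 88 + 2, so Z = 90.
Z = 90 is thorium, so the species is ^229_90 Th.

Th-229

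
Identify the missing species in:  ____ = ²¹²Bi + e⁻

Conserve mass number: A = 212 + 0, so A = 212.
Conserve atomic number: Z = 83 − 1, so Z = 82.
Z = 82 is lead, so the species is ²¹²Pb.

Pb-212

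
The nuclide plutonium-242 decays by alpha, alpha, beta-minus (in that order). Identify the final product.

Pa-234

Start: (A, Z) = (242, 94).
After α: (238, 92).
After α: (234, 90).
After β⁻: (234, 91).
Z = 91 is protactinium.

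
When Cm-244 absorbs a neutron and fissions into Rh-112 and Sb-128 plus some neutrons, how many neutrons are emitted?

Conserve mass number: 245 = 112 + 128 + k, so k = 245 − 240 = 5.
Check atomic number: 96 = 45 + 51 + 0 = 96. ✓

5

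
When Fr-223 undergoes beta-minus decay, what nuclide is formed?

Beta-minus decay: mass number changes by +0, atomic number by +1.
A: 223 = 223; Z: 87 + 1 = 88.
Z = 88 is radium, so the daughter is Ra-223.

Ra-223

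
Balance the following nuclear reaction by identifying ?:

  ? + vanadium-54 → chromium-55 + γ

Conserve mass number: A + 54 = 55 + 0, so A = 1.
Conserve atomic number: Z + 23 = 24 + 0, so Z = 1.
A = 1 and Z = 1 is hydrogen-1 — a proton.

proton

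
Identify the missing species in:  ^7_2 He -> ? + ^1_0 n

Conserve mass number: 7 = A + 1, so A = 6.
Conserve atomic number: 2 = Z + 0, so Z = 2.
Z = 2 is helium, so the species is ^6_2 He.

He-6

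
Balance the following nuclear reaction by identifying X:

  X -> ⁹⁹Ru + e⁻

Conserve mass number: A = 99 + 0, so A = 99.
Conserve atomic number: Z = 44 − 1, so Z = 43.
Z = 43 is technetium, so the species is ⁹⁹Tc.

Tc-99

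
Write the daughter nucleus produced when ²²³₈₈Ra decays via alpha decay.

Alpha decay: mass number changes by -4, atomic number by -2.
A: 223 − 4 = 219; Z: 88 − 2 = 86.
Z = 86 is radon, so the daughter is ²¹⁹₈₆Rn.

Rn-219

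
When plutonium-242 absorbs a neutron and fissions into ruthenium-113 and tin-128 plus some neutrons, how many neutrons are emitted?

2

Conserve mass number: 243 = 113 + 128 + k, so k = 243 − 241 = 2.
Check atomic number: 94 = 44 + 50 + 0 = 94. ✓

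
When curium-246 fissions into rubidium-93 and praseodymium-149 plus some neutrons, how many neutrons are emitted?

Conserve mass number: 246 = 93 + 149 + k, so k = 246 − 242 = 4.
Check atomic number: 96 = 37 + 59 + 0 = 96. ✓

4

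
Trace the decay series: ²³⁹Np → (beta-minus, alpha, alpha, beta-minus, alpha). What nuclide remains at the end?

Ac-227

Start: (A, Z) = (239, 93).
After β⁻: (239, 94).
After α: (235, 92).
After α: (231, 90).
After β⁻: (231, 91).
After α: (227, 89).
Z = 89 is actinium.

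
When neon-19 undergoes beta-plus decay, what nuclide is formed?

F-19

Beta-plus decay: mass number changes by +0, atomic number by -1.
A: 19 = 19; Z: 10 − 1 = 9.
Z = 9 is fluorine, so the daughter is fluorine-19.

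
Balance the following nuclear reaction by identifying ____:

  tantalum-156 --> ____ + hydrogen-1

Hf-155

Conserve mass number: 156 = A + 1, so A = 155.
Conserve atomic number: 73 = Z + 1, so Z = 72.
Z = 72 is hafnium, so the species is hafnium-155.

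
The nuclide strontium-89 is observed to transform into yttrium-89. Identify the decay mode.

beta-minus decay

ΔA = 89 − 89 = 0; ΔZ = 39 − 38 = +1.
A is unchanged and Z rises by 1 — a neutron has become a proton (β⁻ decay).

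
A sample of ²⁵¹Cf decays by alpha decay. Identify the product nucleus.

Cm-247

Alpha decay: mass number changes by -4, atomic number by -2.
A: 251 − 4 = 247; Z: 98 − 2 = 96.
Z = 96 is curium, so the daughter is ²⁴⁷Cm.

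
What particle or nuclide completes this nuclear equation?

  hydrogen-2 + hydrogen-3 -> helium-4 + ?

neutron

Conserve mass number: 2 + 3 = 4 + A, so A = 1.
Conserve atomic number: 1 + 1 = 2 + Z, so Z = 0.
A = 1 and Z = 0 is neutron — a neutron.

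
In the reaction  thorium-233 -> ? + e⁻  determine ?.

Conserve mass number: 233 = A + 0, so A = 233.
Conserve atomic number: 90 = Z − 1, so Z = 91.
Z = 91 is protactinium, so the species is protactinium-233.

Pa-233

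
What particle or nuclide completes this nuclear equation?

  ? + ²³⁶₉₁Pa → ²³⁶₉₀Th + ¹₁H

neutron

Conserve mass number: A + 236 = 236 + 1, so A = 1.
Conserve atomic number: Z + 91 = 90 + 1, so Z = 0.
A = 1 and Z = 0 is ¹₀n — a neutron.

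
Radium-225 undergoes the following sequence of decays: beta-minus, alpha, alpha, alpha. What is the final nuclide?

Bi-213

Start: (A, Z) = (225, 88).
After β⁻: (225, 89).
After α: (221, 87).
After α: (217, 85).
After α: (213, 83).
Z = 83 is bismuth.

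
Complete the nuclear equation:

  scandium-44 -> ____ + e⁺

Ca-44

Conserve mass number: 44 = A + 0, so A = 44.
Conserve atomic number: 21 = Z + 1, so Z = 20.
Z = 20 is calcium, so the species is calcium-44.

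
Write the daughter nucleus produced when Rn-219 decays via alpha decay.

Alpha decay: mass number changes by -4, atomic number by -2.
A: 219 − 4 = 215; Z: 86 − 2 = 84.
Z = 84 is polonium, so the daughter is Po-215.

Po-215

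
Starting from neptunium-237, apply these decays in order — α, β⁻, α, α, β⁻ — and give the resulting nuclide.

Ac-225

Start: (A, Z) = (237, 93).
After α: (233, 91).
After β⁻: (233, 92).
After α: (229, 90).
After α: (225, 88).
After β⁻: (225, 89).
Z = 89 is actinium.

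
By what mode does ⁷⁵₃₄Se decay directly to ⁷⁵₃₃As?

beta-plus decay or electron capture

ΔA = 75 − 75 = 0; ΔZ = 33 − 34 = -1.
A is unchanged and Z drops by 1 — a proton has become a neutron (β⁺ emission or electron capture).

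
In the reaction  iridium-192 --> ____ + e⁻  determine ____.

Conserve mass number: 192 = A + 0, so A = 192.
Conserve atomic number: 77 = Z − 1, so Z = 78.
Z = 78 is platinum, so the species is platinum-192.

Pt-192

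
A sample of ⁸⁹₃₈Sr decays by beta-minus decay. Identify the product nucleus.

Beta-minus decay: mass number changes by +0, atomic number by +1.
A: 89 = 89; Z: 38 + 1 = 39.
Z = 39 is yttrium, so the daughter is ⁸⁹₃₉Y.

Y-89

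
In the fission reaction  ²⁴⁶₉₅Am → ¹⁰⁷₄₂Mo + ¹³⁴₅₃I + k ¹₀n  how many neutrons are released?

5

Conserve mass number: 246 = 107 + 134 + k, so k = 246 − 241 = 5.
Check atomic number: 95 = 42 + 53 + 0 = 95. ✓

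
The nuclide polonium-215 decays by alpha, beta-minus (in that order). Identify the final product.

Bi-211

Start: (A, Z) = (215, 84).
After α: (211, 82).
After β⁻: (211, 83).
Z = 83 is bismuth.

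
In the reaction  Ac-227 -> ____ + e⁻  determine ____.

Th-227

Conserve mass number: 227 = A + 0, so A = 227.
Conserve atomic number: 89 = Z − 1, so Z = 90.
Z = 90 is thorium, so the species is Th-227.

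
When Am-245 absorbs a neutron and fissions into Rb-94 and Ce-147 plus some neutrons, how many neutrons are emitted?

Conserve mass number: 246 = 94 + 147 + k, so k = 246 − 241 = 5.
Check atomic number: 95 = 37 + 58 + 0 = 95. ✓

5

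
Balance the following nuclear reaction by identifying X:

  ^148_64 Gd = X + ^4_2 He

Conserve mass number: 148 = A + 4, so A = 144.
Conserve atomic number: 64 = Z + 2, so Z = 62.
Z = 62 is samarium, so the species is ^144_62 Sm.

Sm-144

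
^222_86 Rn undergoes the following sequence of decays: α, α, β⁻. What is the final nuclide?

Start: (A, Z) = (222, 86).
After α: (218, 84).
After α: (214, 82).
After β⁻: (214, 83).
Z = 83 is bismuth.

Bi-214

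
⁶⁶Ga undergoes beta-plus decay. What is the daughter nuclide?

Zn-66

Beta-plus decay: mass number changes by +0, atomic number by -1.
A: 66 = 66; Z: 31 − 1 = 30.
Z = 30 is zinc, so the daughter is ⁶⁶Zn.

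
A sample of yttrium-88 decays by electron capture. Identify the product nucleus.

Electron capture: mass number changes by +0, atomic number by -1.
A: 88 = 88; Z: 39 − 1 = 38.
Z = 38 is strontium, so the daughter is strontium-88.

Sr-88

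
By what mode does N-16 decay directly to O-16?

ΔA = 16 − 16 = 0; ΔZ = 8 − 7 = +1.
A is unchanged and Z rises by 1 — a neutron has become a proton (β⁻ decay).

beta-minus decay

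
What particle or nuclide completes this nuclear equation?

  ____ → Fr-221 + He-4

Ac-225

Conserve mass number: A = 221 + 4, so A = 225.
Conserve atomic number: Z = 87 + 2, so Z = 89.
Z = 89 is actinium, so the species is Ac-225.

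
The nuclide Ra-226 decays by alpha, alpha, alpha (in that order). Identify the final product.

Pb-214

Start: (A, Z) = (226, 88).
After α: (222, 86).
After α: (218, 84).
After α: (214, 82).
Z = 82 is lead.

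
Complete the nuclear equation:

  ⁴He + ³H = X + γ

Li-7

Conserve mass number: 4 + 3 = A + 0, so A = 7.
Conserve atomic number: 2 + 1 = Z + 0, so Z = 3.
Z = 3 is lithium, so the species is ⁷Li.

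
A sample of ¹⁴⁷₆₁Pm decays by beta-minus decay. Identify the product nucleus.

Beta-minus decay: mass number changes by +0, atomic number by +1.
A: 147 = 147; Z: 61 + 1 = 62.
Z = 62 is samarium, so the daughter is ¹⁴⁷₆₂Sm.

Sm-147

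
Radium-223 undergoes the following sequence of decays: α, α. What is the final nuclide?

Po-215

Start: (A, Z) = (223, 88).
After α: (219, 86).
After α: (215, 84).
Z = 84 is polonium.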